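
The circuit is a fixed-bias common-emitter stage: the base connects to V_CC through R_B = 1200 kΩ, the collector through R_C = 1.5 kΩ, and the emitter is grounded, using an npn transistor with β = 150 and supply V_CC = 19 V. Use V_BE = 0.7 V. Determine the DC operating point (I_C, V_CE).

I_C ≈ 2.3 mA, V_CE ≈ 16 V

Base loop: V_CC = I_B·R_B + V_BE, so I_B = (19 − 0.7)/1200 kΩ = 0.0153 mA.
In the active region I_C = β·I_B = 150 × 0.0153 = 2.29 mA.
Collector loop: V_CE = V_CC − I_C·R_C = 19 − 2.29×1.5 = 15.6 V.
Since V_CE = 15.6 V > V_CE(sat) ≈ 0.2 V, the transistor is in the active region as assumed.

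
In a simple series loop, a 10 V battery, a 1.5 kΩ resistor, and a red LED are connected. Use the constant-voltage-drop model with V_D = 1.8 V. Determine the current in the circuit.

KVL around the loop: 10 = V_D + I·R = 1.8 + I × 1.5 kΩ.
So I = (10 − 1.8) / 1.5 kΩ = 8.2 / 1.5 = 5.47 mA.

I ≈ 5.5 mA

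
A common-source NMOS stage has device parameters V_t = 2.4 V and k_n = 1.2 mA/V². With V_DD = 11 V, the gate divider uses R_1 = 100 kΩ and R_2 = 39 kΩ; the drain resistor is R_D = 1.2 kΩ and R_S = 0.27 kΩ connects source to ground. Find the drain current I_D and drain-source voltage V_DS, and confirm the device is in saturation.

I_D ≈ 0.23 mA, V_DS ≈ 11 V

V_G = V_DD·R_2/(R_1+R_2) = 11×39/139 = 3.09 V.
Assume saturation: I_D = (k_n/2)(V_GS − V_t)² with V_GS = V_G − I_D·R_S = 3.09 − 0.27·I_D.
Substituting gives 0.0437·I_D² − 1.22·I_D + 0.283 = 0, with roots I_D = 0.233 or 27.7 mA.
The root I_D = 27.7 mA gives V_GS = -4.4 V ≤ V_t, so take I_D = 0.233 mA.
Then V_GS = 3.02 V and V_DS = V_DD − I_D(R_D+R_S) = 11 − 0.233×1.47 = 10.7 V.
Saturation requires V_DS ≥ V_GS − V_t = 0.623 V; 10.7 ≥ 0.623 ✓.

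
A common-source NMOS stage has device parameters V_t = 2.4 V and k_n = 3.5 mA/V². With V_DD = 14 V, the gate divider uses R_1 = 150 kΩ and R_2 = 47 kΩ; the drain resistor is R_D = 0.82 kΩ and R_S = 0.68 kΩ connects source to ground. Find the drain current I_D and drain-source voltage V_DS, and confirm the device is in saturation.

I_D ≈ 0.55 mA, V_DS ≈ 13 V

V_G = V_DD·R_2/(R_1+R_2) = 14×47/197 = 3.34 V.
Assume saturation: I_D = (k_n/2)(V_GS − V_t)² with V_GS = V_G − I_D·R_S = 3.34 − 0.68·I_D.
Substituting gives 0.809·I_D² − 3.24·I_D + 1.55 = 0, with roots I_D = 0.555 or 3.45 mA.
The root I_D = 3.45 mA gives V_GS = 0.997 V ≤ V_t, so take I_D = 0.555 mA.
Then V_GS = 2.96 V and V_DS = V_DD − I_D(R_D+R_S) = 14 − 0.555×1.5 = 13.2 V.
Saturation requires V_DS ≥ V_GS − V_t = 0.563 V; 13.2 ≥ 0.563 ✓.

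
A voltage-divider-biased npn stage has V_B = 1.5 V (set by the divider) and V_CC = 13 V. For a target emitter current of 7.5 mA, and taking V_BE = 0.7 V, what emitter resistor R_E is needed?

V_E = V_B − V_BE = 1.5 − 0.7 = 0.8 V.
R_E = V_E / I_E = 0.8 / 7.5 = 0.107 kΩ.

R_E ≈ 0.11 kΩ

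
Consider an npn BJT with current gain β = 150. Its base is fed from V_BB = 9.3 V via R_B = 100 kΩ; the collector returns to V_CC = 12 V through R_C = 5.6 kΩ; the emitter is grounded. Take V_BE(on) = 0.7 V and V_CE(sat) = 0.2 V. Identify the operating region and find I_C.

saturation; I_C ≈ 2.1 mA

Assume active: I_B = (9.3 − 0.7)/100 = 0.086 mA, giving I_C = β·I_B = 12.9 mA.
But then V_CE = 12 − 12.9×5.6 = -60.2 V < V_CE(sat) = 0.2 V — impossible in the active region.
So the transistor is saturated. With V_CE = 0.2 V, I_C = (V_CC − 0.2)/R_C = 11.8/5.6 = 2.11 mA.
Check: β·I_B = 12.9 mA > I_C = 2.11 mA, confirming saturation.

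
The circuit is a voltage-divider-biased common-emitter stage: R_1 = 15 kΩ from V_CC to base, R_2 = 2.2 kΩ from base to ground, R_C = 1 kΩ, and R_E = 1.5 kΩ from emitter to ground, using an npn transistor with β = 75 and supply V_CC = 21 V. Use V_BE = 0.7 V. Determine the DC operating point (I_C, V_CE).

I_C ≈ 1.3 mA, V_CE ≈ 18 V

Thevenize the base divider: V_Th = V_CC·R_2/(R_1+R_2) = 21×2.2/17.2 = 2.69 V, R_Th = R_1‖R_2 = 1.92 kΩ.
Base-emitter loop: V_Th = I_B·R_Th + V_BE + (β+1)I_B·R_E, so I_B = (2.69 − 0.7) / (1.92 + 76×1.5) = 0.0171 mA.
I_C = β·I_B = 75×0.0171 = 1.28 mA, and I_E = (β+1)I_B = 1.3 mA.
V_CE = V_CC − I_C·R_C − I_E·R_E = 21 − 1.28×1 − 1.3×1.5 = 17.8 V.
V_CE = 17.8 V > 0.2 V confirms active-region operation.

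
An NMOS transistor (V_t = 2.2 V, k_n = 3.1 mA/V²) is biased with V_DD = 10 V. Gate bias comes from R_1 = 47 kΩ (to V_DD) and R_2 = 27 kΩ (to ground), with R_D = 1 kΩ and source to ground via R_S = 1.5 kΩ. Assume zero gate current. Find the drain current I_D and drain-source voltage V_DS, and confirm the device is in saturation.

I_D ≈ 0.56 mA, V_DS ≈ 8.6 V

V_G = V_DD·R_2/(R_1+R_2) = 10×27/74 = 3.65 V.
Assume saturation: I_D = (k_n/2)(V_GS − V_t)² with V_GS = V_G − I_D·R_S = 3.65 − 1.5·I_D.
Substituting gives 3.49·I_D² − 7.74·I_D + 3.25 = 0, with roots I_D = 0.564 or 1.65 mA.
The root I_D = 1.65 mA gives V_GS = 1.17 V ≤ V_t, so take I_D = 0.564 mA.
Then V_GS = 2.8 V and V_DS = V_DD − I_D(R_D+R_S) = 10 − 0.564×2.5 = 8.59 V.
Saturation requires V_DS ≥ V_GS − V_t = 0.603 V; 8.59 ≥ 0.603 ✓.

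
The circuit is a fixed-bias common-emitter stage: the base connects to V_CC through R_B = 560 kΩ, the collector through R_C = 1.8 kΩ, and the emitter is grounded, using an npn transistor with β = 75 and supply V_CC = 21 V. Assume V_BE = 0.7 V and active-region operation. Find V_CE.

V_CE ≈ 16 V

Base loop: V_CC = I_B·R_B + V_BE, so I_B = (21 − 0.7)/560 kΩ = 0.0363 mA.
In the active region I_C = β·I_B = 75 × 0.0363 = 2.72 mA.
Collector loop: V_CE = V_CC − I_C·R_C = 21 − 2.72×1.8 = 16.1 V.
Since V_CE = 16.1 V > V_CE(sat) ≈ 0.2 V, the transistor is in the active region as assumed.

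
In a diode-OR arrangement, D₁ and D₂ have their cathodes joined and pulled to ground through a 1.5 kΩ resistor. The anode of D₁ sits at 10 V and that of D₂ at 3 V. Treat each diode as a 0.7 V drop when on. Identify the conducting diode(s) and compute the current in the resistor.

Assume both conduct. Then node N would need to be at both 10−0.7 = 9.3 V and 3−0.7 = 2.3 V, which is impossible.
Assume only D₁ conducts: V_N = 10 − 0.7 = 9.3 V, so I_R = 9.3/1.5 = 6.2 mA.
Check D₂: its anode-to-cathode voltage is 3 − 9.3 = -6.3 V < 0.7 V, so it is off. The assumption is consistent.

Only D₁ conducts; I_R ≈ 6.2 mA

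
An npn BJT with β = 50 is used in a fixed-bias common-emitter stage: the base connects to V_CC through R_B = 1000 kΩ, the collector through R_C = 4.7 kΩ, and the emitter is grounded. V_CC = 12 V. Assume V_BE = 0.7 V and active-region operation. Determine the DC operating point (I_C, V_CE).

I_C ≈ 0.57 mA, V_CE ≈ 9.3 V

Base loop: V_CC = I_B·R_B + V_BE, so I_B = (12 − 0.7)/1000 kΩ = 0.0113 mA.
In the active region I_C = β·I_B = 50 × 0.0113 = 0.565 mA.
Collector loop: V_CE = V_CC − I_C·R_C = 12 − 0.565×4.7 = 9.34 V.
Since V_CE = 9.34 V > V_CE(sat) ≈ 0.2 V, the transistor is in the active region as assumed.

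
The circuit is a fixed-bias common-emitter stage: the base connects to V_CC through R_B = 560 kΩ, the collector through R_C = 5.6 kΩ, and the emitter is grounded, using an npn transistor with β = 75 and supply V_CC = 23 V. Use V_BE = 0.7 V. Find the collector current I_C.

Base loop: V_CC = I_B·R_B + V_BE, so I_B = (23 − 0.7)/560 kΩ = 0.0398 mA.
In the active region I_C = β·I_B = 75 × 0.0398 = 2.99 mA.
Collector loop: V_CE = V_CC − I_C·R_C = 23 − 2.99×5.6 = 6.28 V.
Since V_CE = 6.28 V > V_CE(sat) ≈ 0.2 V, the transistor is in the active region as assumed.

I_C ≈ 3 mA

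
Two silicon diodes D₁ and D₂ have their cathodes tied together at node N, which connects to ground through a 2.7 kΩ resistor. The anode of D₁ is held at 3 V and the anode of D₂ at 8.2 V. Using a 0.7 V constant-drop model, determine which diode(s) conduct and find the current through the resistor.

Assume both conduct. Then node N would need to be at both 3−0.7 = 2.3 V and 8.2−0.7 = 7.5 V, which is impossible.
Assume only D₂ conducts: V_N = 8.2 − 0.7 = 7.5 V, so I_R = 7.5/2.7 = 2.78 mA.
Check D₁: its anode-to-cathode voltage is 3 − 7.5 = -4.5 V < 0.7 V, so it is off. The assumption is consistent.

Only D₂ conducts; I_R ≈ 2.8 mA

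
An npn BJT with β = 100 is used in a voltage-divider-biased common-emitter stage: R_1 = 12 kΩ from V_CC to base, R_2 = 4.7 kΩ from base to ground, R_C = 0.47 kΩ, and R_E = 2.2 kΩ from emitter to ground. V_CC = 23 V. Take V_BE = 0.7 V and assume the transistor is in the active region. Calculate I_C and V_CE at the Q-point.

I_C ≈ 2.6 mA, V_CE ≈ 16 V

Thevenize the base divider: V_Th = V_CC·R_2/(R_1+R_2) = 23×4.7/16.7 = 6.47 V, R_Th = R_1‖R_2 = 3.38 kΩ.
Base-emitter loop: V_Th = I_B·R_Th + V_BE + (β+1)I_B·R_E, so I_B = (6.47 − 0.7) / (3.38 + 101×2.2) = 0.0256 mA.
I_C = β·I_B = 100×0.0256 = 2.56 mA, and I_E = (β+1)I_B = 2.58 mA.
V_CE = V_CC − I_C·R_C − I_E·R_E = 23 − 2.56×0.47 − 2.58×2.2 = 16.1 V.
V_CE = 16.1 V > 0.2 V confirms active-region operation.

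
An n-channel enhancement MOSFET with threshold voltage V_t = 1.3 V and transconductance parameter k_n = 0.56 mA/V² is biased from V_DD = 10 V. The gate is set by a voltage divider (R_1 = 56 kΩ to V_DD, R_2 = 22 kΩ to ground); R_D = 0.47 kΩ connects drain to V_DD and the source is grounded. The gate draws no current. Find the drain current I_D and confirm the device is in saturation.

V_G = V_DD·R_2/(R_1+R_2) = 10×22/78 = 2.82 V. With the source grounded, V_GS = V_G = 2.82 V.
Assume saturation: I_D = (k_n/2)(V_GS − V_t)² = (0.56/2)×(2.82 − 1.3)² = 0.28×1.52² = 0.647 mA.
V_DS = V_DD − I_D·R_D = 10 − 0.647×0.47 = 9.7 V.
Saturation requires V_DS ≥ V_GS − V_t = 1.52 V; 9.7 ≥ 1.52 ✓.

I_D ≈ 0.65 mA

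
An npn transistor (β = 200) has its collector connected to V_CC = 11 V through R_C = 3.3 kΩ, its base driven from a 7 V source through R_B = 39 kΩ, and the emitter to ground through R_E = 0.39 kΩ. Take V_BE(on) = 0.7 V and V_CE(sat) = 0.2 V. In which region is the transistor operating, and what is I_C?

Assume active: I_B = (7 − 0.7)/(39 + 201×0.39) = 0.0537 mA, I_C = β·I_B = 10.7 mA.
Then V_CE = 11 − 10.7×3.3 − 10.8×0.39 = -28.6 V < 0.2 V — the active assumption fails.
Re-solve with V_CE = 0.2 V. KCL at the emitter: V_E/R_E = (V_BB−0.7−V_E)/R_B + (V_CC−0.2−V_E)/R_C, giving V_E = 1.19 V.
I_C = (V_CC − 0.2 − V_E)/R_C = (10.8 − 1.19)/3.3 = 2.91 mA.
Check: I_B = (6.3 − 1.19)/39 = 0.131 mA, and β·I_B = 26.2 mA > I_C, confirming saturation.

saturation; I_C ≈ 2.9 mA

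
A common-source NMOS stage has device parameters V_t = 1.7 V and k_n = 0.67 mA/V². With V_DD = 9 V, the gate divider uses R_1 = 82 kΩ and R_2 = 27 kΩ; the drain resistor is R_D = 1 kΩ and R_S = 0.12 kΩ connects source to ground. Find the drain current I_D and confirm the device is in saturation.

V_G = V_DD·R_2/(R_1+R_2) = 9×27/109 = 2.23 V.
Assume saturation: I_D = (k_n/2)(V_GS − V_t)² with V_GS = V_G − I_D·R_S = 2.23 − 0.12·I_D.
Substituting gives 0.00482·I_D² − 1.04·I_D + 0.0939 = 0, with roots I_D = 0.0901 or 216 mA.
The root I_D = 216 mA gives V_GS = -23.7 V ≤ V_t, so take I_D = 0.0901 mA.
Then V_GS = 2.22 V and V_DS = V_DD − I_D(R_D+R_S) = 9 − 0.0901×1.12 = 8.9 V.
Saturation requires V_DS ≥ V_GS − V_t = 0.519 V; 8.9 ≥ 0.519 ✓.

I_D ≈ 0.09 mA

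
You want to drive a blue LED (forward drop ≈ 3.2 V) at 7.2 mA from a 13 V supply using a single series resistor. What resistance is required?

R ≈ 1.4 kΩ

The resistor drops V_S − V_D = 13 − 3.2 = 9.8 V at 7.2 mA.
R = 9.8 V / 7.2 mA = 1.36 kΩ.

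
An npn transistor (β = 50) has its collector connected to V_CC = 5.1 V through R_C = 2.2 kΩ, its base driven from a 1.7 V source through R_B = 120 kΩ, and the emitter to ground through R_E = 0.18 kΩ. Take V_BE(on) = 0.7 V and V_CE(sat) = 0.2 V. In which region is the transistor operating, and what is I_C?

active; I_C ≈ 0.39 mA

Assume active. Base-emitter loop: I_B = (V_BB − V_BE)/(R_B + (β+1)R_E) = (1.7 − 0.7)/(120 + 51×0.18) = 0.00774 mA.
I_C = β·I_B = 50×0.00774 = 0.387 mA.
V_CE = V_CC − I_C·R_C − I_E·R_E = 5.1 − 0.387×2.2 − 0.395×0.18 = 4.18 V > V_CE(sat), so the active-region assumption holds.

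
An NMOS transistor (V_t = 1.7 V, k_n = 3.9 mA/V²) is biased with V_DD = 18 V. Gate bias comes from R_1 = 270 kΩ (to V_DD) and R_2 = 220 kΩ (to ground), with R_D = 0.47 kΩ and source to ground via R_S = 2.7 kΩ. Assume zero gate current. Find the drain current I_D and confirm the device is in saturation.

V_G = V_DD·R_2/(R_1+R_2) = 18×220/490 = 8.08 V.
Assume saturation: I_D = (k_n/2)(V_GS − V_t)² with V_GS = V_G − I_D·R_S = 8.08 − 2.7·I_D.
Substituting gives 14.2·I_D² − 68.2·I_D + 79.4 = 0, with roots I_D = 1.99 or 2.81 mA.
The root I_D = 2.81 mA gives V_GS = 0.5 V ≤ V_t, so take I_D = 1.99 mA.
Then V_GS = 2.71 V and V_DS = V_DD − I_D(R_D+R_S) = 18 − 1.99×3.17 = 11.7 V.
Saturation requires V_DS ≥ V_GS − V_t = 1.01 V; 11.7 ≥ 1.01 ✓.

I_D ≈ 2 mA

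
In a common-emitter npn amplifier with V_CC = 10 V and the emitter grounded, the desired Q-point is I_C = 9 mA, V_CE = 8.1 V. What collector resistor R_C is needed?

R_C ≈ 0.21 kΩ

Collector loop: V_CC = I_C·R_C + V_CE.
R_C = (V_CC − V_CE)/I_C = (10 − 8.1)/9 = 0.211 kΩ.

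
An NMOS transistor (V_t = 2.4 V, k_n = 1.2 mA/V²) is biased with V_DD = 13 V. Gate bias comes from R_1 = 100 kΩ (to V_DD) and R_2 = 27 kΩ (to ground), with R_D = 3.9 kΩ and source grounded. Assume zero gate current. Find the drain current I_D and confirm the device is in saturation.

V_G = V_DD·R_2/(R_1+R_2) = 13×27/127 = 2.76 V. With the source grounded, V_GS = V_G = 2.76 V.
Assume saturation: I_D = (k_n/2)(V_GS − V_t)² = (1.2/2)×(2.76 − 2.4)² = 0.6×0.364² = 0.0794 mA.
V_DS = V_DD − I_D·R_D = 13 − 0.0794×3.9 = 12.7 V.
Saturation requires V_DS ≥ V_GS − V_t = 0.364 V; 12.7 ≥ 0.364 ✓.

I_D ≈ 0.079 mA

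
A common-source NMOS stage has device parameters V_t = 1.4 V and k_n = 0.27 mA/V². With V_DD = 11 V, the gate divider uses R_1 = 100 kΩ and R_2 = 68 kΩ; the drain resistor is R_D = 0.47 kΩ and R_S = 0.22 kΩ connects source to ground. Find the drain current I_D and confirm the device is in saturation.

I_D ≈ 1.1 mA

V_G = V_DD·R_2/(R_1+R_2) = 11×68/168 = 4.45 V.
Assume saturation: I_D = (k_n/2)(V_GS − V_t)² with V_GS = V_G − I_D·R_S = 4.45 − 0.22·I_D.
Substituting gives 0.00653·I_D² − 1.18·I_D + 1.26 = 0, with roots I_D = 1.07 or 180 mA.
The root I_D = 180 mA gives V_GS = -35.1 V ≤ V_t, so take I_D = 1.07 mA.
Then V_GS = 4.22 V and V_DS = V_DD − I_D(R_D+R_S) = 11 − 1.07×0.69 = 10.3 V.
Saturation requires V_DS ≥ V_GS − V_t = 2.82 V; 10.3 ≥ 2.82 ✓.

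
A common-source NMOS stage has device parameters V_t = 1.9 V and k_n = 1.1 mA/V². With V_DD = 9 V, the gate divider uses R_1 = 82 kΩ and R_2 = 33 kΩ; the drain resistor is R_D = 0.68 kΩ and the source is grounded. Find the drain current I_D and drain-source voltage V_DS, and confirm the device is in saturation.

V_G = V_DD·R_2/(R_1+R_2) = 9×33/115 = 2.58 V. With the source grounded, V_GS = V_G = 2.58 V.
Assume saturation: I_D = (k_n/2)(V_GS − V_t)² = (1.1/2)×(2.58 − 1.9)² = 0.55×0.683² = 0.256 mA.
V_DS = V_DD − I_D·R_D = 9 − 0.256×0.68 = 8.83 V.
Saturation requires V_DS ≥ V_GS − V_t = 0.683 V; 8.83 ≥ 0.683 ✓.

I_D ≈ 0.26 mA, V_DS ≈ 8.8 V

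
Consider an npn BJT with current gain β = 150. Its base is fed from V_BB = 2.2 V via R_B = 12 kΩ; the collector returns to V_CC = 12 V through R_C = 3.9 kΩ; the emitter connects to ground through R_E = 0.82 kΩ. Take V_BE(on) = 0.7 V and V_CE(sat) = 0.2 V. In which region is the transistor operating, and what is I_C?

active; I_C ≈ 1.7 mA

Assume active. Base-emitter loop: I_B = (V_BB − V_BE)/(R_B + (β+1)R_E) = (2.2 − 0.7)/(12 + 151×0.82) = 0.011 mA.
I_C = β·I_B = 150×0.011 = 1.66 mA.
V_CE = V_CC − I_C·R_C − I_E·R_E = 12 − 1.66×3.9 − 1.67×0.82 = 4.17 V > V_CE(sat), so the active-region assumption holds.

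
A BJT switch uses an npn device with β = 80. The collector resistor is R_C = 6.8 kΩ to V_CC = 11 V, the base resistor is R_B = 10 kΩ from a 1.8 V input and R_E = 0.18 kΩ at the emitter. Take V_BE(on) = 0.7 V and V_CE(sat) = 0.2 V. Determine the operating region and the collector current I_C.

Assume active: I_B = (1.8 − 0.7)/(10 + 81×0.18) = 0.0448 mA, I_C = β·I_B = 3.58 mA.
Then V_CE = 11 − 3.58×6.8 − 3.62×0.18 = -14 V < 0.2 V — the active assumption fails.
Re-solve with V_CE = 0.2 V. KCL at the emitter: V_E/R_E = (V_BB−0.7−V_E)/R_B + (V_CC−0.2−V_E)/R_C, giving V_E = 0.293 V.
I_C = (V_CC − 0.2 − V_E)/R_C = (10.8 − 0.293)/6.8 = 1.55 mA.
Check: I_B = (1.1 − 0.293)/10 = 0.0807 mA, and β·I_B = 6.46 mA > I_C, confirming saturation.

saturation; I_C ≈ 1.5 mA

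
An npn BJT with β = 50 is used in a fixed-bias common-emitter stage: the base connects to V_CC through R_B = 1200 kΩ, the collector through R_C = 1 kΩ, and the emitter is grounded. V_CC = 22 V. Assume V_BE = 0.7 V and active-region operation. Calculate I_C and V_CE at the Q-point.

I_C ≈ 0.89 mA, V_CE ≈ 21 V

Base loop: V_CC = I_B·R_B + V_BE, so I_B = (22 − 0.7)/1200 kΩ = 0.0178 mA.
In the active region I_C = β·I_B = 50 × 0.0178 = 0.888 mA.
Collector loop: V_CE = V_CC − I_C·R_C = 22 − 0.888×1 = 21.1 V.
Since V_CE = 21.1 V > V_CE(sat) ≈ 0.2 V, the transistor is in the active region as assumed.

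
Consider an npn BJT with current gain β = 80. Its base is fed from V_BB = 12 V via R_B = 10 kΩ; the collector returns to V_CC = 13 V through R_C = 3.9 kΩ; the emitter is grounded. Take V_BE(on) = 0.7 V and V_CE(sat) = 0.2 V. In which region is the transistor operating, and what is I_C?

saturation; I_C ≈ 3.3 mA

Assume active: I_B = (12 − 0.7)/10 = 1.13 mA, giving I_C = β·I_B = 90.4 mA.
But then V_CE = 13 − 90.4×3.9 = -340 V < V_CE(sat) = 0.2 V — impossible in the active region.
So the transistor is saturated. With V_CE = 0.2 V, I_C = (V_CC − 0.2)/R_C = 12.8/3.9 = 3.28 mA.
Check: β·I_B = 90.4 mA > I_C = 3.28 mA, confirming saturation.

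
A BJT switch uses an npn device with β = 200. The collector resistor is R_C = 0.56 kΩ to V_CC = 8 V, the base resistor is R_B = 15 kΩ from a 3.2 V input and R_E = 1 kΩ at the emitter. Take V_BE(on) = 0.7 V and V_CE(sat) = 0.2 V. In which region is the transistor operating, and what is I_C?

active; I_C ≈ 2.3 mA

Assume active. Base-emitter loop: I_B = (V_BB − V_BE)/(R_B + (β+1)R_E) = (3.2 − 0.7)/(15 + 201×1) = 0.0116 mA.
I_C = β·I_B = 200×0.0116 = 2.31 mA.
V_CE = V_CC − I_C·R_C − I_E·R_E = 8 − 2.31×0.56 − 2.33×1 = 4.38 V > V_CE(sat), so the active-region assumption holds.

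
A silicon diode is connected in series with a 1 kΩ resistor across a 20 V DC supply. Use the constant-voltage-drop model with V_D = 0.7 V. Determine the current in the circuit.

KVL around the loop: 20 = V_D + I·R = 0.7 + I × 1 kΩ.
So I = (20 − 0.7) / 1 kΩ = 19.3 / 1 = 19.3 mA.

I ≈ 19 mA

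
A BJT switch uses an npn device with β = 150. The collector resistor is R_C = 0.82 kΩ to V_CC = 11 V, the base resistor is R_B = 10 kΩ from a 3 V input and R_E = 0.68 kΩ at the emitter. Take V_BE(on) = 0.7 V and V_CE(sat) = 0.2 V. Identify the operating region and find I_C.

Assume active. Base-emitter loop: I_B = (V_BB − V_BE)/(R_B + (β+1)R_E) = (3 − 0.7)/(10 + 151×0.68) = 0.0204 mA.
I_C = β·I_B = 150×0.0204 = 3.06 mA.
V_CE = V_CC − I_C·R_C − I_E·R_E = 11 − 3.06×0.82 − 3.08×0.68 = 6.39 V > V_CE(sat), so the active-region assumption holds.

active; I_C ≈ 3.1 mA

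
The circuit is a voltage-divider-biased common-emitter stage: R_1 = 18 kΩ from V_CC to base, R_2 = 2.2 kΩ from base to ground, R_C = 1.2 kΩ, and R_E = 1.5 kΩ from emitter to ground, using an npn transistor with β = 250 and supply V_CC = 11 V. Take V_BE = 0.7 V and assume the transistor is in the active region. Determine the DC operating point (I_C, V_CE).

I_C ≈ 0.33 mA, V_CE ≈ 10 V

Thevenize the base divider: V_Th = V_CC·R_2/(R_1+R_2) = 11×2.2/20.2 = 1.2 V, R_Th = R_1‖R_2 = 1.96 kΩ.
Base-emitter loop: V_Th = I_B·R_Th + V_BE + (β+1)I_B·R_E, so I_B = (1.2 − 0.7) / (1.96 + 251×1.5) = 0.00132 mA.
I_C = β·I_B = 250×0.00132 = 0.329 mA, and I_E = (β+1)I_B = 0.33 mA.
V_CE = V_CC − I_C·R_C − I_E·R_E = 11 − 0.329×1.2 − 0.33×1.5 = 10.1 V.
V_CE = 10.1 V > 0.2 V confirms active-region operation.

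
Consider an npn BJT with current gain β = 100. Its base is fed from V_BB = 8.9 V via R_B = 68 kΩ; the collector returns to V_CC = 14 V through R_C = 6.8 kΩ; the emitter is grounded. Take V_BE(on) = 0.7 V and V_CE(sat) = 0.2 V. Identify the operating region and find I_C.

saturation; I_C ≈ 2 mA

Assume active: I_B = (8.9 − 0.7)/68 = 0.121 mA, giving I_C = β·I_B = 12.1 mA.
But then V_CE = 14 − 12.1×6.8 = -68 V < V_CE(sat) = 0.2 V — impossible in the active region.
So the transistor is saturated. With V_CE = 0.2 V, I_C = (V_CC − 0.2)/R_C = 13.8/6.8 = 2.03 mA.
Check: β·I_B = 12.1 mA > I_C = 2.03 mA, confirming saturation.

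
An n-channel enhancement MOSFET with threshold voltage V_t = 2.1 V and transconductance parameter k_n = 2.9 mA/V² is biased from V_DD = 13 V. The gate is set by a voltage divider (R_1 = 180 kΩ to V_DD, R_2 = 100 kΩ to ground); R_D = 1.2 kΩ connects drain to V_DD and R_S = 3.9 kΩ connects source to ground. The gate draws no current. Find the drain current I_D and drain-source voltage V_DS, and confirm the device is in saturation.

V_G = V_DD·R_2/(R_1+R_2) = 13×100/280 = 4.64 V.
Assume saturation: I_D = (k_n/2)(V_GS − V_t)² with V_GS = V_G − I_D·R_S = 4.64 − 3.9·I_D.
Substituting gives 22.1·I_D² − 29.8·I_D + 9.38 = 0, with roots I_D = 0.501 or 0.848 mA.
The root I_D = 0.848 mA gives V_GS = 1.34 V ≤ V_t, so take I_D = 0.501 mA.
Then V_GS = 2.69 V and V_DS = V_DD − I_D(R_D+R_S) = 13 − 0.501×5.1 = 10.4 V.
Saturation requires V_DS ≥ V_GS − V_t = 0.588 V; 10.4 ≥ 0.588 ✓.

I_D ≈ 0.5 mA, V_DS ≈ 10 V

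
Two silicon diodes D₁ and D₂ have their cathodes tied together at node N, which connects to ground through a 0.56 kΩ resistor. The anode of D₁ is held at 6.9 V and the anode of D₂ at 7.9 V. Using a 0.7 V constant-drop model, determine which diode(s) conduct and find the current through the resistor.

Assume both conduct. Then node N would need to be at both 6.9−0.7 = 6.2 V and 7.9−0.7 = 7.2 V, which is impossible.
Assume only D₂ conducts: V_N = 7.9 − 0.7 = 7.2 V, so I_R = 7.2/0.56 = 12.9 mA.
Check D₁: its anode-to-cathode voltage is 6.9 − 7.2 = -0.3 V < 0.7 V, so it is off. The assumption is consistent.

Only D₂ conducts; I_R ≈ 13 mA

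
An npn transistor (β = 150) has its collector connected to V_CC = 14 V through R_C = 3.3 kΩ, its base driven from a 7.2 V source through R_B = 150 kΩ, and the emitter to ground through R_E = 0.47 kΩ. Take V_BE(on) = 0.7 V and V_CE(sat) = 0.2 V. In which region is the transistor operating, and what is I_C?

saturation; I_C ≈ 3.7 mA

Assume active: I_B = (7.2 − 0.7)/(150 + 151×0.47) = 0.0294 mA, I_C = β·I_B = 4.41 mA.
Then V_CE = 14 − 4.41×3.3 − 4.44×0.47 = -2.65 V < 0.2 V — the active assumption fails.
Re-solve with V_CE = 0.2 V. KCL at the emitter: V_E/R_E = (V_BB−0.7−V_E)/R_B + (V_CC−0.2−V_E)/R_C, giving V_E = 1.73 V.
I_C = (V_CC − 0.2 − V_E)/R_C = (13.8 − 1.73)/3.3 = 3.66 mA.
Check: I_B = (6.5 − 1.73)/150 = 0.0318 mA, and β·I_B = 4.77 mA > I_C, confirming saturation.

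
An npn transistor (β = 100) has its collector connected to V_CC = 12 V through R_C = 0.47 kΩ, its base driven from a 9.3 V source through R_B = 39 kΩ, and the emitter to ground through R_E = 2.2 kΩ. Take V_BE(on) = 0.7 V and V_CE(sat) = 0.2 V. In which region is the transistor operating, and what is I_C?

Assume active. Base-emitter loop: I_B = (V_BB − V_BE)/(R_B + (β+1)R_E) = (9.3 − 0.7)/(39 + 101×2.2) = 0.0329 mA.
I_C = β·I_B = 100×0.0329 = 3.29 mA.
V_CE = V_CC − I_C·R_C − I_E·R_E = 12 − 3.29×0.47 − 3.33×2.2 = 3.14 V > V_CE(sat), so the active-region assumption holds.

active; I_C ≈ 3.3 mA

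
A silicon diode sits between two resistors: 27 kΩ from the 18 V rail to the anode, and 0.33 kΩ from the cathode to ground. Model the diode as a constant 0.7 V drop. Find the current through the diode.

The two resistors are in series with the diode, so KVL gives 18 = I·27 + 0.7 + I·0.33.
I = (18 − 0.7) / (27 + 0.33) kΩ = 17.3 / 27.3 = 0.633 mA.

I ≈ 0.63 mA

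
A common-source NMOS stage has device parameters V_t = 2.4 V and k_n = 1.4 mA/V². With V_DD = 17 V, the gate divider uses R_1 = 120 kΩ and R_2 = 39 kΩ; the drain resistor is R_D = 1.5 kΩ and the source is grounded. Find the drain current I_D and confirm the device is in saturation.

I_D ≈ 2.2 mA

V_G = V_DD·R_2/(R_1+R_2) = 17×39/159 = 4.17 V. With the source grounded, V_GS = V_G = 4.17 V.
Assume saturation: I_D = (k_n/2)(V_GS − V_t)² = (1.4/2)×(4.17 − 2.4)² = 0.7×1.77² = 2.19 mA.
V_DS = V_DD − I_D·R_D = 17 − 2.19×1.5 = 13.7 V.
Saturation requires V_DS ≥ V_GS − V_t = 1.77 V; 13.7 ≥ 1.77 ✓.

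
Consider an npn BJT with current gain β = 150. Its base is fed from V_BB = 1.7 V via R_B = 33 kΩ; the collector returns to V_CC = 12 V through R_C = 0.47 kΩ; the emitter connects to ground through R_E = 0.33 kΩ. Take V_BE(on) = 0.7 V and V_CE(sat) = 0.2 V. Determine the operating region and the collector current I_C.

active; I_C ≈ 1.8 mA

Assume active. Base-emitter loop: I_B = (V_BB − V_BE)/(R_B + (β+1)R_E) = (1.7 − 0.7)/(33 + 151×0.33) = 0.0121 mA.
I_C = β·I_B = 150×0.0121 = 1.81 mA.
V_CE = V_CC − I_C·R_C − I_E·R_E = 12 − 1.81×0.47 − 1.82×0.33 = 10.5 V > V_CE(sat), so the active-region assumption holds.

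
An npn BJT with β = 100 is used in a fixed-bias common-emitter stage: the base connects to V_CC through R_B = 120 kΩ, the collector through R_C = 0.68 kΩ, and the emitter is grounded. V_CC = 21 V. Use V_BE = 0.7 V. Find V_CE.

Base loop: V_CC = I_B·R_B + V_BE, so I_B = (21 − 0.7)/120 kΩ = 0.169 mA.
In the active region I_C = β·I_B = 100 × 0.169 = 16.9 mA.
Collector loop: V_CE = V_CC − I_C·R_C = 21 − 16.9×0.68 = 9.5 V.
Since V_CE = 9.5 V > V_CE(sat) ≈ 0.2 V, the transistor is in the active region as assumed.

V_CE ≈ 9.5 V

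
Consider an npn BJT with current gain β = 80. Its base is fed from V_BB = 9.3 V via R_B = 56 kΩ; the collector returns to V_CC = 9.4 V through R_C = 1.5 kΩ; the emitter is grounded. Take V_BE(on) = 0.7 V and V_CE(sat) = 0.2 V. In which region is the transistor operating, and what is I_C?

saturation; I_C ≈ 6.1 mA

Assume active: I_B = (9.3 − 0.7)/56 = 0.154 mA, giving I_C = β·I_B = 12.3 mA.
But then V_CE = 9.4 − 12.3×1.5 = -9.03 V < V_CE(sat) = 0.2 V — impossible in the active region.
So the transistor is saturated. With V_CE = 0.2 V, I_C = (V_CC − 0.2)/R_C = 9.2/1.5 = 6.13 mA.
Check: β·I_B = 12.3 mA > I_C = 6.13 mA, confirming saturation.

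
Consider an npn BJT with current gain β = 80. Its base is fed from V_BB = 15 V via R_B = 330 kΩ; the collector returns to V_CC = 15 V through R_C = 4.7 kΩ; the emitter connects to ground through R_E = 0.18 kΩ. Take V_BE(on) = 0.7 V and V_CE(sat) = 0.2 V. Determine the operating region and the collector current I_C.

saturation; I_C ≈ 3 mA

Assume active: I_B = (15 − 0.7)/(330 + 81×0.18) = 0.0415 mA, I_C = β·I_B = 3.32 mA.
Then V_CE = 15 − 3.32×4.7 − 3.36×0.18 = -1.21 V < 0.2 V — the active assumption fails.
Re-solve with V_CE = 0.2 V. KCL at the emitter: V_E/R_E = (V_BB−0.7−V_E)/R_B + (V_CC−0.2−V_E)/R_C, giving V_E = 0.553 V.
I_C = (V_CC − 0.2 − V_E)/R_C = (14.8 − 0.553)/4.7 = 3.03 mA.
Check: I_B = (14.3 − 0.553)/330 = 0.0417 mA, and β·I_B = 3.33 mA > I_C, confirming saturation.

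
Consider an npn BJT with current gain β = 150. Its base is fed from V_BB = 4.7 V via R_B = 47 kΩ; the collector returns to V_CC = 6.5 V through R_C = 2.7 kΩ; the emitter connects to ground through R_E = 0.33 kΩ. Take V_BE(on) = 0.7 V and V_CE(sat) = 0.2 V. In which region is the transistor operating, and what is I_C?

saturation; I_C ≈ 2.1 mA

Assume active: I_B = (4.7 − 0.7)/(47 + 151×0.33) = 0.0413 mA, I_C = β·I_B = 6.2 mA.
Then V_CE = 6.5 − 6.2×2.7 − 6.24×0.33 = -12.3 V < 0.2 V — the active assumption fails.
Re-solve with V_CE = 0.2 V. KCL at the emitter: V_E/R_E = (V_BB−0.7−V_E)/R_B + (V_CC−0.2−V_E)/R_C, giving V_E = 0.707 V.
I_C = (V_CC − 0.2 − V_E)/R_C = (6.3 − 0.707)/2.7 = 2.07 mA.
Check: I_B = (4 − 0.707)/47 = 0.0701 mA, and β·I_B = 10.5 mA > I_C, confirming saturation.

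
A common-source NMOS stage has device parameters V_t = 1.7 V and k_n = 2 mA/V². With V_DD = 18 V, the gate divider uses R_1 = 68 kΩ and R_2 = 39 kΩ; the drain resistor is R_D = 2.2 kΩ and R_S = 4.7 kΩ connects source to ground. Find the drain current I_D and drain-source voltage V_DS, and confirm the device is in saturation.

I_D ≈ 0.84 mA, V_DS ≈ 12 V

V_G = V_DD·R_2/(R_1+R_2) = 18×39/107 = 6.56 V.
Assume saturation: I_D = (k_n/2)(V_GS − V_t)² with V_GS = V_G − I_D·R_S = 6.56 − 4.7·I_D.
Substituting gives 22.1·I_D² − 46.7·I_D + 23.6 = 0, with roots I_D = 0.839 or 1.27 mA.
The root I_D = 1.27 mA gives V_GS = 0.571 V ≤ V_t, so take I_D = 0.839 mA.
Then V_GS = 2.62 V and V_DS = V_DD − I_D(R_D+R_S) = 18 − 0.839×6.9 = 12.2 V.
Saturation requires V_DS ≥ V_GS − V_t = 0.916 V; 12.2 ≥ 0.916 ✓.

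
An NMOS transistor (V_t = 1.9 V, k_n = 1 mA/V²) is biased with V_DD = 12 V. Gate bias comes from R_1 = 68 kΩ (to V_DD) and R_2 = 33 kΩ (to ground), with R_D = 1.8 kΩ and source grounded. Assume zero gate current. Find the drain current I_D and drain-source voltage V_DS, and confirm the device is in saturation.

V_G = V_DD·R_2/(R_1+R_2) = 12×33/101 = 3.92 V. With the source grounded, V_GS = V_G = 3.92 V.
Assume saturation: I_D = (k_n/2)(V_GS − V_t)² = (1/2)×(3.92 − 1.9)² = 0.5×2.02² = 2.04 mA.
V_DS = V_DD − I_D·R_D = 12 − 2.04×1.8 = 8.32 V.
Saturation requires V_DS ≥ V_GS − V_t = 2.02 V; 8.32 ≥ 2.02 ✓.

I_D ≈ 2 mA, V_DS ≈ 8.3 V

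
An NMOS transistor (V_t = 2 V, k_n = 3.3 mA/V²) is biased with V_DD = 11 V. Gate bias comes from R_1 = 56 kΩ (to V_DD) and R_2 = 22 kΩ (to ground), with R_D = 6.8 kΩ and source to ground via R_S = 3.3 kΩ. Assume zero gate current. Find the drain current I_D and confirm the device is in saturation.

V_G = V_DD·R_2/(R_1+R_2) = 11×22/78 = 3.1 V.
Assume saturation: I_D = (k_n/2)(V_GS − V_t)² with V_GS = V_G − I_D·R_S = 3.1 − 3.3·I_D.
Substituting gives 18·I_D² − 13·I_D + 2.01 = 0, with roots I_D = 0.223 or 0.501 mA.
The root I_D = 0.501 mA gives V_GS = 1.45 V ≤ V_t, so take I_D = 0.223 mA.
Then V_GS = 2.37 V and V_DS = V_DD − I_D(R_D+R_S) = 11 − 0.223×10.1 = 8.75 V.
Saturation requires V_DS ≥ V_GS − V_t = 0.367 V; 8.75 ≥ 0.367 ✓.

I_D ≈ 0.22 mA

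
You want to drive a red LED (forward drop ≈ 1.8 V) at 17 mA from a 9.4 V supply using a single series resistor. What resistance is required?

R ≈ 0.45 kΩ

The resistor drops V_S − V_D = 9.4 − 1.8 = 7.6 V at 17 mA.
R = 7.6 V / 17 mA = 0.447 kΩ.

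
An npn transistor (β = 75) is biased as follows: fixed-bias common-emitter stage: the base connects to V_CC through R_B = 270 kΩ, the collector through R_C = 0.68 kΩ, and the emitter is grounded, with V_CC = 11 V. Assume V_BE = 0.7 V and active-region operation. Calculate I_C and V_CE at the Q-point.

I_C ≈ 2.9 mA, V_CE ≈ 9.1 V

Base loop: V_CC = I_B·R_B + V_BE, so I_B = (11 − 0.7)/270 kΩ = 0.0381 mA.
In the active region I_C = β·I_B = 75 × 0.0381 = 2.86 mA.
Collector loop: V_CE = V_CC − I_C·R_C = 11 − 2.86×0.68 = 9.05 V.
Since V_CE = 9.05 V > V_CE(sat) ≈ 0.2 V, the transistor is in the active region as assumed.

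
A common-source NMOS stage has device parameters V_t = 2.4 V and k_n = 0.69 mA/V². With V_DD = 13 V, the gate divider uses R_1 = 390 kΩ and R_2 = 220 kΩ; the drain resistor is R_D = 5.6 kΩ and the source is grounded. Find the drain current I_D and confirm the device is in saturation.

V_G = V_DD·R_2/(R_1+R_2) = 13×220/610 = 4.69 V. With the source grounded, V_GS = V_G = 4.69 V.
Assume saturation: I_D = (k_n/2)(V_GS − V_t)² = (0.69/2)×(4.69 − 2.4)² = 0.345×2.29² = 1.81 mA.
V_DS = V_DD − I_D·R_D = 13 − 1.81×5.6 = 2.88 V.
Saturation requires V_DS ≥ V_GS − V_t = 2.29 V; 2.88 ≥ 2.29 ✓.

I_D ≈ 1.8 mA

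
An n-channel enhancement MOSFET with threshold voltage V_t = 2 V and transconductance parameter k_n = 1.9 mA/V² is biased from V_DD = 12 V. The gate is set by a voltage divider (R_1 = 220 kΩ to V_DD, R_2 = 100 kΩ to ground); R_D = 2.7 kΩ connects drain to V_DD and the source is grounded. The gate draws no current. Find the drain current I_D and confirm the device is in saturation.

V_G = V_DD·R_2/(R_1+R_2) = 12×100/320 = 3.75 V. With the source grounded, V_GS = V_G = 3.75 V.
Assume saturation: I_D = (k_n/2)(V_GS − V_t)² = (1.9/2)×(3.75 − 2)² = 0.95×1.75² = 2.91 mA.
V_DS = V_DD − I_D·R_D = 12 − 2.91×2.7 = 4.14 V.
Saturation requires V_DS ≥ V_GS − V_t = 1.75 V; 4.14 ≥ 1.75 ✓.

I_D ≈ 2.9 mA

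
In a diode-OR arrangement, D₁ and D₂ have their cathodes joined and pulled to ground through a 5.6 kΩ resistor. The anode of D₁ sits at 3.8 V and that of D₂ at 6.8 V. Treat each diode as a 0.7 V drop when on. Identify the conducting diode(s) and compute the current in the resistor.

Only D₂ conducts; I_R ≈ 1.1 mA

Assume both conduct. Then node N would need to be at both 3.8−0.7 = 3.1 V and 6.8−0.7 = 6.1 V, which is impossible.
Assume only D₂ conducts: V_N = 6.8 − 0.7 = 6.1 V, so I_R = 6.1/5.6 = 1.09 mA.
Check D₁: its anode-to-cathode voltage is 3.8 − 6.1 = -2.3 V < 0.7 V, so it is off. The assumption is consistent.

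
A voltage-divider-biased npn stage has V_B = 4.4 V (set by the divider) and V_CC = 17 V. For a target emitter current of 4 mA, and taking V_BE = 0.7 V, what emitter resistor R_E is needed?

R_E ≈ 0.93 kΩ

V_E = V_B − V_BE = 4.4 − 0.7 = 3.7 V.
R_E = V_E / I_E = 3.7 / 4 = 0.925 kΩ.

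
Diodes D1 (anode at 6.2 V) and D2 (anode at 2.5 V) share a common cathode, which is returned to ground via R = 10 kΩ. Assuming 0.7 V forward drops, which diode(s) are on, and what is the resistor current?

Only D1 conducts; I_R ≈ 0.55 mA

Assume both conduct. Then node N would need to be at both 6.2−0.7 = 5.5 V and 2.5−0.7 = 1.8 V, which is impossible.
Assume only D1 conducts: V_N = 6.2 − 0.7 = 5.5 V, so I_R = 5.5/10 = 0.55 mA.
Check D2: its anode-to-cathode voltage is 2.5 − 5.5 = -3 V < 0.7 V, so it is off. The assumption is consistent.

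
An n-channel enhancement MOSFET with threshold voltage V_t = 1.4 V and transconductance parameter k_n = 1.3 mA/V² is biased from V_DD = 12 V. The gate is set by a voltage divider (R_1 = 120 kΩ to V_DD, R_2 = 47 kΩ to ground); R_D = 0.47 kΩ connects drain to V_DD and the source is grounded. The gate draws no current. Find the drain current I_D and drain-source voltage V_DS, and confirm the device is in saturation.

V_G = V_DD·R_2/(R_1+R_2) = 12×47/167 = 3.38 V. With the source grounded, V_GS = V_G = 3.38 V.
Assume saturation: I_D = (k_n/2)(V_GS − V_t)² = (1.3/2)×(3.38 − 1.4)² = 0.65×1.98² = 2.54 mA.
V_DS = V_DD − I_D·R_D = 12 − 2.54×0.47 = 10.8 V.
Saturation requires V_DS ≥ V_GS − V_t = 1.98 V; 10.8 ≥ 1.98 ✓.

I_D ≈ 2.5 mA, V_DS ≈ 11 V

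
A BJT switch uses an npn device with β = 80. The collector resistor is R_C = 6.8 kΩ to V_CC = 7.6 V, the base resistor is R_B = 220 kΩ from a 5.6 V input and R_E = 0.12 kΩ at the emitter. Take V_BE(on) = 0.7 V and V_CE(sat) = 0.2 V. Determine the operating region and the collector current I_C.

Assume active: I_B = (5.6 − 0.7)/(220 + 81×0.12) = 0.0213 mA, I_C = β·I_B = 1.71 mA.
Then V_CE = 7.6 − 1.71×6.8 − 1.73×0.12 = -4.21 V < 0.2 V — the active assumption fails.
Re-solve with V_CE = 0.2 V. KCL at the emitter: V_E/R_E = (V_BB−0.7−V_E)/R_B + (V_CC−0.2−V_E)/R_C, giving V_E = 0.131 V.
I_C = (V_CC − 0.2 − V_E)/R_C = (7.4 − 0.131)/6.8 = 1.07 mA.
Check: I_B = (4.9 − 0.131)/220 = 0.0217 mA, and β·I_B = 1.73 mA > I_C, confirming saturation.

saturation; I_C ≈ 1.1 mA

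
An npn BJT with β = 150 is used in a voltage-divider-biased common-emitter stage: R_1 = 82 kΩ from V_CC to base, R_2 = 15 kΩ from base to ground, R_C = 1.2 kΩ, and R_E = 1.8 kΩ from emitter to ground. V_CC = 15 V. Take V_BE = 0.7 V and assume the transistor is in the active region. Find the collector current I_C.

Thevenize the base divider: V_Th = V_CC·R_2/(R_1+R_2) = 15×15/97 = 2.32 V, R_Th = R_1‖R_2 = 12.7 kΩ.
Base-emitter loop: V_Th = I_B·R_Th + V_BE + (β+1)I_B·R_E, so I_B = (2.32 − 0.7) / (12.7 + 151×1.8) = 0.00569 mA.
I_C = β·I_B = 150×0.00569 = 0.854 mA, and I_E = (β+1)I_B = 0.86 mA.
V_CE = V_CC − I_C·R_C − I_E·R_E = 15 − 0.854×1.2 − 0.86×1.8 = 12.4 V.
V_CE = 12.4 V > 0.2 V confirms active-region operation.

I_C ≈ 0.85 mA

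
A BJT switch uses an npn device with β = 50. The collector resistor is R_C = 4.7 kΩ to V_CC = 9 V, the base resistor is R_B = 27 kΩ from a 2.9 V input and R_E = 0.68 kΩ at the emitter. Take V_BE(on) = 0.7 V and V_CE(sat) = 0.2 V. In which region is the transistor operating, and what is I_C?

Assume active: I_B = (2.9 − 0.7)/(27 + 51×0.68) = 0.0357 mA, I_C = β·I_B = 1.78 mA.
Then V_CE = 9 − 1.78×4.7 − 1.82×0.68 = -0.619 V < 0.2 V — the active assumption fails.
Re-solve with V_CE = 0.2 V. KCL at the emitter: V_E/R_E = (V_BB−0.7−V_E)/R_B + (V_CC−0.2−V_E)/R_C, giving V_E = 1.14 V.
I_C = (V_CC − 0.2 − V_E)/R_C = (8.8 − 1.14)/4.7 = 1.63 mA.
Check: I_B = (2.2 − 1.14)/27 = 0.0394 mA, and β·I_B = 1.97 mA > I_C, confirming saturation.

saturation; I_C ≈ 1.6 mA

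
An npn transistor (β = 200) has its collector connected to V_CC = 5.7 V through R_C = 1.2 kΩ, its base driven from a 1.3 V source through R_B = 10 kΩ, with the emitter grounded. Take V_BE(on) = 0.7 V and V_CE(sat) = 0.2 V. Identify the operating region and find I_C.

Assume active: I_B = (1.3 − 0.7)/10 = 0.06 mA, giving I_C = β·I_B = 12 mA.
But then V_CE = 5.7 − 12×1.2 = -8.7 V < V_CE(sat) = 0.2 V — impossible in the active region.
So the transistor is saturated. With V_CE = 0.2 V, I_C = (V_CC − 0.2)/R_C = 5.5/1.2 = 4.58 mA.
Check: β·I_B = 12 mA > I_C = 4.58 mA, confirming saturation.

saturation; I_C ≈ 4.6 mA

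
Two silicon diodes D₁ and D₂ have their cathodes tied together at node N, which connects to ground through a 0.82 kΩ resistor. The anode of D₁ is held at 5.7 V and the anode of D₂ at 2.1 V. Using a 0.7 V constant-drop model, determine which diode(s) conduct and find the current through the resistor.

Assume both conduct. Then node N would need to be at both 5.7−0.7 = 5 V and 2.1−0.7 = 1.4 V, which is impossible.
Assume only D₁ conducts: V_N = 5.7 − 0.7 = 5 V, so I_R = 5/0.82 = 6.1 mA.
Check D₂: its anode-to-cathode voltage is 2.1 − 5 = -2.9 V < 0.7 V, so it is off. The assumption is consistent.

Only D₁ conducts; I_R ≈ 6.1 mA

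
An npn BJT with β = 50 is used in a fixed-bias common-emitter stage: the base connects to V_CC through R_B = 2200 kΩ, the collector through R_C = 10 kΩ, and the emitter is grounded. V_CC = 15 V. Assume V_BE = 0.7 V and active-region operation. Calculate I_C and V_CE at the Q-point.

I_C ≈ 0.33 mA, V_CE ≈ 12 V

Base loop: V_CC = I_B·R_B + V_BE, so I_B = (15 − 0.7)/2200 kΩ = 0.0065 mA.
In the active region I_C = β·I_B = 50 × 0.0065 = 0.325 mA.
Collector loop: V_CE = V_CC − I_C·R_C = 15 − 0.325×10 = 11.8 V.
Since V_CE = 11.8 V > V_CE(sat) ≈ 0.2 V, the transistor is in the active region as assumed.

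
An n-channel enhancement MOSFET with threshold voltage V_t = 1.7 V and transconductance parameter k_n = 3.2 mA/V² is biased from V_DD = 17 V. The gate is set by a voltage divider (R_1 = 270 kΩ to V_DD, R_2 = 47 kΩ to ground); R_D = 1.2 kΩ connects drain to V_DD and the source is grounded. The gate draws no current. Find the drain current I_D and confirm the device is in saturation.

I_D ≈ 1.1 mA

V_G = V_DD·R_2/(R_1+R_2) = 17×47/317 = 2.52 V. With the source grounded, V_GS = V_G = 2.52 V.
Assume saturation: I_D = (k_n/2)(V_GS − V_t)² = (3.2/2)×(2.52 − 1.7)² = 1.6×0.821² = 1.08 mA.
V_DS = V_DD − I_D·R_D = 17 − 1.08×1.2 = 15.7 V.
Saturation requires V_DS ≥ V_GS − V_t = 0.821 V; 15.7 ≥ 0.821 ✓.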